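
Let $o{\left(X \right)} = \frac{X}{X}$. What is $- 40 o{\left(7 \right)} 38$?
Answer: $-1520$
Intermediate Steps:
$o{\left(X \right)} = 1$
$- 40 o{\left(7 \right)} 38 = \left(-40\right) 1 \cdot 38 = \left(-40\right) 38 = -1520$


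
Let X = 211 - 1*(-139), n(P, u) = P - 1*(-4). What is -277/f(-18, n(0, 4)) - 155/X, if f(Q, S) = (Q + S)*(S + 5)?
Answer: 79/45 ≈ 1.7556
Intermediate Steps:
n(P, u) = 4 + P (n(P, u) = P + 4 = 4 + P)
f(Q, S) = (5 + S)*(Q + S) (f(Q, S) = (Q + S)*(5 + S) = (5 + S)*(Q + S))
X = 350 (X = 211 + 139 = 350)
-277/f(-18, n(0, 4)) - 155/X = -277/((4 + 0)² + 5*(-18) + 5*(4 + 0) - 18*(4 + 0)) - 155/350 = -277/(4² - 90 + 5*4 - 18*4) - 155*1/350 = -277/(16 - 90 + 20 - 72) - 31/70 = -277/(-126) - 31/70 = -277*(-1/126) - 31/70 = 277/126 - 31/70 = 79/45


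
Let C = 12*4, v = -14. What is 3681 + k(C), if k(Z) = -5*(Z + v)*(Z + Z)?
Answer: -12639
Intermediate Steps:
C = 48
k(Z) = -10*Z*(-14 + Z) (k(Z) = -5*(Z - 14)*(Z + Z) = -5*(-14 + Z)*2*Z = -10*Z*(-14 + Z))
3681 + k(C) = 3681 + 10*48*(14 - 1*48) = 3681 + 10*48*(14 - 48) = 3681 + 10*48*(-34) = 3681 - 16320 = -12639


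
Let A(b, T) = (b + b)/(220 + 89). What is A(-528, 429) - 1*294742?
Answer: -30358778/103 ≈ -2.9475e+5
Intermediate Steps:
A(b, T) = 2*b/309 (A(b, T) = (2*b)/309 = (2*b)*(1/309) = 2*b/309)
A(-528, 429) - 1*294742 = (2/309)*(-528) - 1*294742 = -352/103 - 294742 = -30358778/103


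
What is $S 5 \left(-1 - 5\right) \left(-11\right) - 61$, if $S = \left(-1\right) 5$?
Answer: $-1711$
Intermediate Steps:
$S = -5$
$S 5 \left(-1 - 5\right) \left(-11\right) - 61 = \left(-5\right) 5 \left(-1 - 5\right) \left(-11\right) - 61 = - 25 \left(-1 - 5\right) \left(-11\right) - 61 = \left(-25\right) \left(-6\right) \left(-11\right) - 61 = 150 \left(-11\right) - 61 = -1650 - 61 = -1711$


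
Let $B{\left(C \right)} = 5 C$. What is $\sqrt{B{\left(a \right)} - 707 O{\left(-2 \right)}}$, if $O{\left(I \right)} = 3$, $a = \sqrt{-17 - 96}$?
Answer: $\sqrt{-2121 + 5 i \sqrt{113}} \approx 0.577 + 46.058 i$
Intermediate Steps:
$a = i \sqrt{113}$ ($a = \sqrt{-113} = i \sqrt{113} \approx 10.63 i$)
$\sqrt{B{\left(a \right)} - 707 O{\left(-2 \right)}} = \sqrt{5 i \sqrt{113} - 2121} = \sqrt{-2121 + 5 i \sqrt{113}}$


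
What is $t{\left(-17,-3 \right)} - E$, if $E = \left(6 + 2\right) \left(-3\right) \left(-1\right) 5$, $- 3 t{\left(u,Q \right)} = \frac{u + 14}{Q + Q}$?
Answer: $- \frac{721}{6} \approx -120.17$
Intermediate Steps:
$t{\left(u,Q \right)} = - \frac{14 + u}{6 Q}$ ($t{\left(u,Q \right)} = - \frac{\left(u + 14\right) \frac{1}{Q + Q}}{3} = - \frac{\left(14 + u\right) \frac{1}{2 Q}}{3} = - \frac{\frac{1}{2} \frac{1}{Q} \left(14 + u\right)}{3} = - \frac{14 + u}{6 Q}$)
$E = 120$ ($E = 8 \left(-3\right) \left(-1\right) 5 = \left(-24\right) \left(-1\right) 5 = 24 \cdot 5 = 120$)
$t{\left(-17,-3 \right)} - E = \frac{-14 - -17}{6 \left(-3\right)} - 120 = \frac{1}{6} \left(- \frac{1}{3}\right) \left(-14 + 17\right) - 120 = \frac{1}{6} \left(- \frac{1}{3}\right) 3 - 120 = - \frac{1}{6} - 120 = - \frac{721}{6}$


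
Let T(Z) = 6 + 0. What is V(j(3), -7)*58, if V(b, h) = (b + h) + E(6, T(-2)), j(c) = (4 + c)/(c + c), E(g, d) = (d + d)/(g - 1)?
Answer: -2987/15 ≈ -199.13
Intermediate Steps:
T(Z) = 6
E(g, d) = 2*d/(-1 + g) (E(g, d) = (2*d)/(-1 + g) = 2*d/(-1 + g))
j(c) = (4 + c)/(2*c) (j(c) = (4 + c)/((2*c)) = (4 + c)*(1/(2*c)) = (4 + c)/(2*c))
V(b, h) = 12/5 + b + h (V(b, h) = (b + h) + 2*6/(-1 + 6) = (b + h) + 2*6/5 = (b + h) + 2*6*(⅕) = (b + h) + 12/5 = 12/5 + b + h)
V(j(3), -7)*58 = (12/5 + (½)*(4 + 3)/3 - 7)*58 = (12/5 + (½)*(⅓)*7 - 7)*58 = (12/5 + 7/6 - 7)*58 = -103/30*58 = -2987/15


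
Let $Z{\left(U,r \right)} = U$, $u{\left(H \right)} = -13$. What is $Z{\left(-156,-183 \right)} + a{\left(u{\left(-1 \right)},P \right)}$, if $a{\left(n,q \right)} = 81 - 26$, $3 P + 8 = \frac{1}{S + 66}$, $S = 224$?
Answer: $-101$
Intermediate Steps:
$P = - \frac{773}{290}$ ($P = - \frac{8}{3} + \frac{1}{3 \left(224 + 66\right)} = - \frac{8}{3} + \frac{1}{3 \cdot 290} = - \frac{8}{3} + \frac{1}{3} \cdot \frac{1}{290} = - \frac{8}{3} + \frac{1}{870} = - \frac{773}{290} \approx -2.6655$)
$a{\left(n,q \right)} = 55$ ($a{\left(n,q \right)} = 81 - 26 = 55$)
$Z{\left(-156,-183 \right)} + a{\left(u{\left(-1 \right)},P \right)} = -156 + 55 = -101$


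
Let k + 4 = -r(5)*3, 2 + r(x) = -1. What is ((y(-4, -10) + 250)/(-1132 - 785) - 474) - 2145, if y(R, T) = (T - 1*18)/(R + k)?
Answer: -1673615/639 ≈ -2619.1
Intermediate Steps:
r(x) = -3 (r(x) = -2 - 1 = -3)
k = 5 (k = -4 - 1*(-3)*3 = -4 + 3*3 = -4 + 9 = 5)
y(R, T) = (-18 + T)/(5 + R) (y(R, T) = (T - 1*18)/(R + 5) = (T - 18)/(5 + R) = (-18 + T)/(5 + R))
((y(-4, -10) + 250)/(-1132 - 785) - 474) - 2145 = (((-18 - 10)/(5 - 4) + 250)/(-1132 - 785) - 474) - 2145 = ((-28/1 + 250)/(-1917) - 474) - 2145 = ((1*(-28) + 250)*(-1/1917) - 474) - 2145 = ((-28 + 250)*(-1/1917) - 474) - 2145 = (222*(-1/1917) - 474) - 2145 = (-74/639 - 474) - 2145 = -302960/639 - 2145 = -1673615/639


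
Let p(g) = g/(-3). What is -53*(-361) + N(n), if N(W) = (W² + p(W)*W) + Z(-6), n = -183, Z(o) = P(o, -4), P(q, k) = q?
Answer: 41453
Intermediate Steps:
Z(o) = o
p(g) = -g/3 (p(g) = g*(-⅓) = -g/3)
N(W) = -6 + 2*W²/3 (N(W) = (W² + (-W/3)*W) - 6 = (W² - W²/3) - 6 = 2*W²/3 - 6 = -6 + 2*W²/3)
-53*(-361) + N(n) = -53*(-361) + (-6 + (⅔)*(-183)²) = 19133 + (-6 + (⅔)*33489) = 19133 + (-6 + 22326) = 19133 + 22320 = 41453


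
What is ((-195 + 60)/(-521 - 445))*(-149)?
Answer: -6705/322 ≈ -20.823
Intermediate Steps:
((-195 + 60)/(-521 - 445))*(-149) = -135/(-966)*(-149) = -135*(-1/966)*(-149) = (45/322)*(-149) = -6705/322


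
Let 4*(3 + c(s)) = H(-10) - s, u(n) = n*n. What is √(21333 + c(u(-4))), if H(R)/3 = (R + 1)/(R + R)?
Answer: √8530535/20 ≈ 146.04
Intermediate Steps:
u(n) = n²
H(R) = 3*(1 + R)/(2*R) (H(R) = 3*((R + 1)/(R + R)) = 3*((1 + R)/((2*R))) = 3*((1 + R)*(1/(2*R))) = 3*((1 + R)/(2*R)) = 3*(1 + R)/(2*R))
c(s) = -213/80 - s/4 (c(s) = -3 + ((3/2)*(1 - 10)/(-10) - s)/4 = -3 + ((3/2)*(-⅒)*(-9) - s)/4 = -3 + (27/20 - s)/4 = -3 + (27/80 - s/4) = -213/80 - s/4)
√(21333 + c(u(-4))) = √(21333 + (-213/80 - ¼*(-4)²)) = √(21333 + (-213/80 - ¼*16)) = √(21333 + (-213/80 - 4)) = √(21333 - 533/80) = √(1706107/80) = √8530535/20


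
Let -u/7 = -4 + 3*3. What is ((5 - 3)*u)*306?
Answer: -21420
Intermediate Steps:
u = -35 (u = -7*(-4 + 3*3) = -7*(-4 + 9) = -7*5 = -35)
((5 - 3)*u)*306 = ((5 - 3)*(-35))*306 = (2*(-35))*306 = -70*306 = -21420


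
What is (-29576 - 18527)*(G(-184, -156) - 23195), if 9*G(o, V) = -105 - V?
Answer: 3346429504/3 ≈ 1.1155e+9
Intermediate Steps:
G(o, V) = -35/3 - V/9 (G(o, V) = (-105 - V)/9 = -35/3 - V/9)
(-29576 - 18527)*(G(-184, -156) - 23195) = (-29576 - 18527)*((-35/3 - ⅑*(-156)) - 23195) = -48103*((-35/3 + 52/3) - 23195) = -48103*(17/3 - 23195) = -48103*(-69568/3) = 3346429504/3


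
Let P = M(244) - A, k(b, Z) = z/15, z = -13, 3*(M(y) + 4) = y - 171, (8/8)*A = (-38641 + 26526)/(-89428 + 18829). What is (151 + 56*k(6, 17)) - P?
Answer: 29053231/352995 ≈ 82.305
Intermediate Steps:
A = 12115/70599 (A = (-38641 + 26526)/(-89428 + 18829) = -12115/(-70599) = -12115*(-1/70599) = 12115/70599 ≈ 0.17160)
M(y) = -61 + y/3 (M(y) = -4 + (y - 171)/3 = -4 + (-171 + y)/3 = -4 + (-57 + y/3) = -61 + y/3)
k(b, Z) = -13/15
P = 474466/23533 (P = (-61 + (⅓)*244) - 1*12115/70599 = (-61 + 244/3) - 12115/70599 = 61/3 - 12115/70599 = 474466/23533 ≈ 20.162)
(151 + 56*k(6, 17)) - P = (151 + 56*(-13/15)) - 1*474466/23533 = (151 - 728/15) - 474466/23533 = 1537/15 - 474466/23533 = 29053231/352995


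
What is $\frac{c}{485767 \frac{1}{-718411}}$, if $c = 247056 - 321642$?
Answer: $\frac{53583402846}{485767} \approx 1.1031 \cdot 10^{5}$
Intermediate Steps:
$c = -74586$
$\frac{c}{485767 \frac{1}{-718411}} = - \frac{74586}{485767 \frac{1}{-718411}} = - \frac{74586}{485767 \left(- \frac{1}{718411}\right)} = - \frac{74586}{- \frac{485767}{718411}} = \left(-74586\right) \left(- \frac{718411}{485767}\right) = \frac{53583402846}{485767}$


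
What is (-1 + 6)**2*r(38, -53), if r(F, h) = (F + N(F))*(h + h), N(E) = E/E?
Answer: -103350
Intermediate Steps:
N(E) = 1
r(F, h) = 2*h*(1 + F) (r(F, h) = (F + 1)*(h + h) = (1 + F)*(2*h) = 2*h*(1 + F))
(-1 + 6)**2*r(38, -53) = (-1 + 6)**2*(2*(-53)*(1 + 38)) = 5**2*(2*(-53)*39) = 25*(-4134) = -103350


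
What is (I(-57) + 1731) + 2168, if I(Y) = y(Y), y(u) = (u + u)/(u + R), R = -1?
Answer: 113128/29 ≈ 3901.0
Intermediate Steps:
y(u) = 2*u/(-1 + u) (y(u) = (u + u)/(u - 1) = (2*u)/(-1 + u) = 2*u/(-1 + u))
I(Y) = 2*Y/(-1 + Y)
(I(-57) + 1731) + 2168 = (2*(-57)/(-1 - 57) + 1731) + 2168 = (2*(-57)/(-58) + 1731) + 2168 = (2*(-57)*(-1/58) + 1731) + 2168 = (57/29 + 1731) + 2168 = 50256/29 + 2168 = 113128/29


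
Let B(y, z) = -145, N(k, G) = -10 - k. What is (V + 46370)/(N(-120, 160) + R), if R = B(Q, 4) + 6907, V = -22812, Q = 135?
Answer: 11779/3436 ≈ 3.4281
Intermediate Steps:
R = 6762 (R = -145 + 6907 = 6762)
(V + 46370)/(N(-120, 160) + R) = (-22812 + 46370)/((-10 - 1*(-120)) + 6762) = 23558/((-10 + 120) + 6762) = 23558/(110 + 6762) = 23558/6872 = 23558*(1/6872) = 11779/3436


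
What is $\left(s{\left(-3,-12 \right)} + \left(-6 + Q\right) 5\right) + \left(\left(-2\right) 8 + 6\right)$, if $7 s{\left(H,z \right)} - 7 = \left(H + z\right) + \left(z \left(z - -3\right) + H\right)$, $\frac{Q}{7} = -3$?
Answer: $- \frac{918}{7} \approx -131.14$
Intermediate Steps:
$Q = -21$ ($Q = 7 \left(-3\right) = -21$)
$s{\left(H,z \right)} = 1 + \frac{z}{7} + \frac{2 H}{7} + \frac{z \left(3 + z\right)}{7}$ ($s{\left(H,z \right)} = 1 + \frac{\left(H + z\right) + \left(z \left(z - -3\right) + H\right)}{7} = 1 + \frac{\left(H + z\right) + \left(z \left(z + 3\right) + H\right)}{7} = 1 + \frac{\left(H + z\right) + \left(z \left(3 + z\right) + H\right)}{7} = 1 + \frac{\left(H + z\right) + \left(H + z \left(3 + z\right)\right)}{7} = 1 + \frac{z + 2 H + z \left(3 + z\right)}{7} = 1 + \left(\frac{z}{7} + \frac{2 H}{7} + \frac{z \left(3 + z\right)}{7}\right) = 1 + \frac{z}{7} + \frac{2 H}{7} + \frac{z \left(3 + z\right)}{7}$)
$\left(s{\left(-3,-12 \right)} + \left(-6 + Q\right) 5\right) + \left(\left(-2\right) 8 + 6\right) = \left(\left(1 + \frac{\left(-12\right)^{2}}{7} + \frac{2}{7} \left(-3\right) + \frac{4}{7} \left(-12\right)\right) + \left(-6 - 21\right) 5\right) + \left(\left(-2\right) 8 + 6\right) = \left(\left(1 + \frac{1}{7} \cdot 144 - \frac{6}{7} - \frac{48}{7}\right) - 135\right) + \left(-16 + 6\right) = \left(\left(1 + \frac{144}{7} - \frac{6}{7} - \frac{48}{7}\right) - 135\right) - 10 = \left(\frac{97}{7} - 135\right) - 10 = - \frac{848}{7} - 10 = - \frac{918}{7}$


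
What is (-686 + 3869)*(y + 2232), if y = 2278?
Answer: 14355330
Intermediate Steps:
(-686 + 3869)*(y + 2232) = (-686 + 3869)*(2278 + 2232) = 3183*4510 = 14355330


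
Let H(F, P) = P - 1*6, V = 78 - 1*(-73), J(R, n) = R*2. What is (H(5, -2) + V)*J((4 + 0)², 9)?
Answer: 4576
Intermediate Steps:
J(R, n) = 2*R
V = 151 (V = 78 + 73 = 151)
H(F, P) = -6 + P (H(F, P) = P - 6 = -6 + P)
(H(5, -2) + V)*J((4 + 0)², 9) = ((-6 - 2) + 151)*(2*(4 + 0)²) = (-8 + 151)*(2*4²) = 143*(2*16) = 143*32 = 4576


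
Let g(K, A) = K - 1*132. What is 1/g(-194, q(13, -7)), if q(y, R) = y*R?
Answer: -1/326 ≈ -0.0030675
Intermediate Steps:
q(y, R) = R*y
g(K, A) = -132 + K (g(K, A) = K - 132 = -132 + K)
1/g(-194, q(13, -7)) = 1/(-132 - 194) = 1/(-326) = -1/326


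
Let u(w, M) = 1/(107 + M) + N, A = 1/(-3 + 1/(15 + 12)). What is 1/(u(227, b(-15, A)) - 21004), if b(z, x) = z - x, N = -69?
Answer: -7387/155666171 ≈ -4.7454e-5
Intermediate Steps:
A = -27/80 (A = 1/(-3 + 1/27) = 1/(-80/27) = -27/80 ≈ -0.33750)
u(w, M) = -69 + 1/(107 + M) (u(w, M) = 1/(107 + M) - 69 = -69 + 1/(107 + M))
1/(u(227, b(-15, A)) - 21004) = 1/((-7382 - 69*(-15 - 1*(-27/80)))/(107 + (-15 - 1*(-27/80))) - 21004) = 1/((-7382 - 69*(-15 + 27/80))/(107 + (-15 + 27/80)) - 21004) = 1/((-7382 - 69*(-1173/80))/(107 - 1173/80) - 21004) = 1/((-7382 + 80937/80)/(7387/80) - 21004) = 1/((80/7387)*(-509623/80) - 21004) = 1/(-509623/7387 - 21004) = 1/(-155666171/7387) = -7387/155666171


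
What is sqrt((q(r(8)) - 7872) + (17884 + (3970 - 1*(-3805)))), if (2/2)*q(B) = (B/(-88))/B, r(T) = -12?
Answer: sqrt(34435610)/44 ≈ 133.37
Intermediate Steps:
q(B) = -1/88 (q(B) = (B/(-88))/B = (B*(-1/88))/B = (-B/88)/B = -1/88)
sqrt((q(r(8)) - 7872) + (17884 + (3970 - 1*(-3805)))) = sqrt((-1/88 - 7872) + (17884 + (3970 - 1*(-3805)))) = sqrt(-692737/88 + (17884 + (3970 + 3805))) = sqrt(-692737/88 + (17884 + 7775)) = sqrt(-692737/88 + 25659) = sqrt(1565255/88) = sqrt(34435610)/44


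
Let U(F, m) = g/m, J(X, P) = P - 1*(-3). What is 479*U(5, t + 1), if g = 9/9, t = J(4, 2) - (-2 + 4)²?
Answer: 479/2 ≈ 239.50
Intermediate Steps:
J(X, P) = 3 + P (J(X, P) = P + 3 = 3 + P)
t = 1 (t = (3 + 2) - (-2 + 4)² = 5 - 1*2² = 5 - 1*4 = 5 - 4 = 1)
g = 1 (g = 9*(⅑) = 1)
U(F, m) = 1/m
479*U(5, t + 1) = 479/(1 + 1) = 479/2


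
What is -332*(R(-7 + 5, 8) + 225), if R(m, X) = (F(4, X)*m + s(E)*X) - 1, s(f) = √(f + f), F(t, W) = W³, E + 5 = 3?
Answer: 265600 - 5312*I ≈ 2.656e+5 - 5312.0*I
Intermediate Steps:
E = -2 (E = -5 + 3 = -2)
s(f) = √2*√f (s(f) = √(2*f) = √2*√f)
R(m, X) = -1 + m*X³ + 2*I*X (R(m, X) = (X³*m + (√2*√(-2))*X) - 1 = (m*X³ + (√2*(I*√2))*X) - 1 = (m*X³ + (2*I)*X) - 1 = (m*X³ + 2*I*X) - 1 = -1 + m*X³ + 2*I*X)
-332*(R(-7 + 5, 8) + 225) = -332*((-1 + (-7 + 5)*8³ + 2*I*8) + 225) = -332*((-1 - 2*512 + 16*I) + 225) = -332*((-1 - 1024 + 16*I) + 225) = -332*((-1025 + 16*I) + 225) = -332*(-800 + 16*I) = 265600 - 5312*I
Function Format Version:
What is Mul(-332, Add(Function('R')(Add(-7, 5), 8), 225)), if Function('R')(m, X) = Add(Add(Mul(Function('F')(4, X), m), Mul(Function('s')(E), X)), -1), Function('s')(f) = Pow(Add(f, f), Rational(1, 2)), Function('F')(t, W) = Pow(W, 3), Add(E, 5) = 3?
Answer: Add(265600, Mul(-5312, I)) ≈ Add(2.6560e+5, Mul(-5312.0, I))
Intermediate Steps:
E = -2 (E = Add(-5, 3) = -2)
Function('s')(f) = Mul(Pow(2, Rational(1, 2)), Pow(f, Rational(1, 2))) (Function('s')(f) = Pow(Mul(2, f), Rational(1, 2)) = Mul(Pow(2, Rational(1, 2)), Pow(f, Rational(1, 2))))
Function('R')(m, X) = Add(-1, Mul(m, Pow(X, 3)), Mul(2, I, X)) (Function('R')(m, X) = Add(Add(Mul(Pow(X, 3), m), Mul(Mul(Pow(2, Rational(1, 2)), Pow(-2, Rational(1, 2))), X)), -1) = Add(Add(Mul(m, Pow(X, 3)), Mul(Mul(Pow(2, Rational(1, 2)), Mul(I, Pow(2, Rational(1, 2)))), X)), -1) = Add(Add(Mul(m, Pow(X, 3)), Mul(Mul(2, I), X)), -1) = Add(Add(Mul(m, Pow(X, 3)), Mul(2, I, X)), -1) = Add(-1, Mul(m, Pow(X, 3)), Mul(2, I, X)))
Mul(-332, Add(Function('R')(Add(-7, 5), 8), 225)) = Mul(-332, Add(Add(-1, Mul(Add(-7, 5), Pow(8, 3)), Mul(2, I, 8)), 225)) = Mul(-332, Add(Add(-1, Mul(-2, 512), Mul(16, I)), 225)) = Mul(-332, Add(Add(-1, -1024, Mul(16, I)), 225)) = Mul(-332, Add(Add(-1025, Mul(16, I)), 225)) = Mul(-332, Add(-800, Mul(16, I))) = Add(265600, Mul(-5312, I))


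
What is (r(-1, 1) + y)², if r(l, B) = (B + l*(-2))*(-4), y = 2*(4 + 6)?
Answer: 64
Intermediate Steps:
y = 20 (y = 2*10 = 20)
r(l, B) = -4*B + 8*l (r(l, B) = (B - 2*l)*(-4) = -4*B + 8*l)
(r(-1, 1) + y)² = ((-4*1 + 8*(-1)) + 20)² = ((-4 - 8) + 20)² = (-12 + 20)² = 8² = 64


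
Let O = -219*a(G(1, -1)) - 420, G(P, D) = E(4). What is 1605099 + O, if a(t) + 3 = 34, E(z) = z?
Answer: 1597890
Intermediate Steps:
G(P, D) = 4
a(t) = 31 (a(t) = -3 + 34 = 31)
O = -7209 (O = -219*31 - 420 = -6789 - 420 = -7209)
1605099 + O = 1605099 - 7209 = 1597890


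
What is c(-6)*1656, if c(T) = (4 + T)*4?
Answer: -13248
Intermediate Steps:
c(T) = 16 + 4*T
c(-6)*1656 = (16 + 4*(-6))*1656 = (16 - 24)*1656 = -8*1656 = -13248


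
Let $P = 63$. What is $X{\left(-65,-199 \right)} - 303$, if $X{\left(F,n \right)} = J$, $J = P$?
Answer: $-240$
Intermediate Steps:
$J = 63$
$X{\left(F,n \right)} = 63$
$X{\left(-65,-199 \right)} - 303 = 63 - 303 = -240$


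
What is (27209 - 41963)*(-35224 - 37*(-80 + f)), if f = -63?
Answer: 441631482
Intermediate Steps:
(27209 - 41963)*(-35224 - 37*(-80 + f)) = (27209 - 41963)*(-35224 - 37*(-80 - 63)) = -14754*(-35224 - 37*(-143)) = -14754*(-35224 + 5291) = -14754*(-29933) = 441631482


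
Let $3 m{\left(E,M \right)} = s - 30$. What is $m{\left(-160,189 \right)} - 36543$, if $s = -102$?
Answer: $-36587$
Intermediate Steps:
$m{\left(E,M \right)} = -44$ ($m{\left(E,M \right)} = \frac{-102 - 30}{3} = \frac{1}{3} \left(-132\right) = -44$)
$m{\left(-160,189 \right)} - 36543 = -44 - 36543 = -36587$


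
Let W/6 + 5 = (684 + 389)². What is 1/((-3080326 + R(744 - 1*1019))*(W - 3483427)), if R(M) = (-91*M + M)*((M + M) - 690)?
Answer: -1/115647055482542 ≈ -8.6470e-15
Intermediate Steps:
W = 6907944 (W = -30 + 6*(684 + 389)² = -30 + 6*1073² = -30 + 6*1151329 = -30 + 6907974 = 6907944)
R(M) = -90*M*(-690 + 2*M) (R(M) = (-90*M)*(2*M - 690) = (-90*M)*(-690 + 2*M) = -90*M*(-690 + 2*M))
1/((-3080326 + R(744 - 1*1019))*(W - 3483427)) = 1/((-3080326 + 180*(744 - 1*1019)*(345 - (744 - 1*1019)))*(6907944 - 3483427)) = 1/((-3080326 + 180*(744 - 1019)*(345 - (744 - 1019)))*3424517) = 1/((-3080326 + 180*(-275)*(345 - 1*(-275)))*3424517) = 1/((-3080326 + 180*(-275)*(345 + 275))*3424517) = 1/((-3080326 + 180*(-275)*620)*3424517) = 1/((-3080326 - 30690000)*3424517) = 1/(-33770326*3424517) = 1/(-115647055482542) = -1/115647055482542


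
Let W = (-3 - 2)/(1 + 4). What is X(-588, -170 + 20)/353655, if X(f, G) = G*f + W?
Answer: 88199/353655 ≈ 0.24939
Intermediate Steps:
W = -1 (W = -5/5 = -5*⅕ = -1)
X(f, G) = -1 + G*f (X(f, G) = G*f - 1 = -1 + G*f)
X(-588, -170 + 20)/353655 = (-1 + (-170 + 20)*(-588))/353655 = (-1 - 150*(-588))*(1/353655) = (-1 + 88200)*(1/353655) = 88199*(1/353655) = 88199/353655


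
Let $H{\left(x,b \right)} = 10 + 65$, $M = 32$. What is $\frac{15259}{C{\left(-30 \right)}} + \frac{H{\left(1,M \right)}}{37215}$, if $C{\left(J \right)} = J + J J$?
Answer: $\frac{4206881}{239830} \approx 17.541$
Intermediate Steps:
$H{\left(x,b \right)} = 75$
$C{\left(J \right)} = J + J^{2}$
$\frac{15259}{C{\left(-30 \right)}} + \frac{H{\left(1,M \right)}}{37215} = \frac{15259}{\left(-30\right) \left(1 - 30\right)} + \frac{75}{37215} = \frac{15259}{\left(-30\right) \left(-29\right)} + 75 \cdot \frac{1}{37215} = \frac{15259}{870} + \frac{5}{2481} = \frac{4206881}{239830}$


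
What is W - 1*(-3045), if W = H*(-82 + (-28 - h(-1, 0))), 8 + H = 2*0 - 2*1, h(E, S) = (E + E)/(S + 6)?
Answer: 12425/3 ≈ 4141.7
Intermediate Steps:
h(E, S) = 2*E/(6 + S) (h(E, S) = (2*E)/(6 + S) = 2*E/(6 + S))
H = -10 (H = -8 + (2*0 - 2*1) = -8 + (0 - 2) = -8 - 2 = -10)
W = 3290/3 (W = -10*(-82 + (-28 - 2*(-1)/(6 + 0))) = -10*(-82 + (-28 - 2*(-1)/6)) = -10*(-82 + (-28 - 1*(-1/3))) = -10*(-82 + (-28 + 1/3)) = -10*(-82 - 83/3) = -10*(-329/3) = 3290/3 ≈ 1096.7)
W - 1*(-3045) = 3290/3 - 1*(-3045) = 3290/3 + 3045 = 12425/3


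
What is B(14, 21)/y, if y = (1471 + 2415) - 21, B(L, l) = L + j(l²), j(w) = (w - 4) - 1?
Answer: 90/773 ≈ 0.11643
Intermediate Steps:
j(w) = -5 + w (j(w) = (-4 + w) - 1 = -5 + w)
B(L, l) = -5 + L + l² (B(L, l) = L + (-5 + l²) = -5 + L + l²)
y = 3865 (y = 3886 - 21 = 3865)
B(14, 21)/y = (-5 + 14 + 21²)/3865 = (-5 + 14 + 441)*(1/3865) = 450*(1/3865) = 90/773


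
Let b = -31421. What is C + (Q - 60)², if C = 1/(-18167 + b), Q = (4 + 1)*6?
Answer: 44629199/49588 ≈ 900.00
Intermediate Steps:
Q = 30 (Q = 5*6 = 30)
C = -1/49588 (C = 1/(-18167 - 31421) = 1/(-49588) = -1/49588 ≈ -2.0166e-5)
C + (Q - 60)² = -1/49588 + (30 - 60)² = -1/49588 + (-30)² = -1/49588 + 900 = 44629199/49588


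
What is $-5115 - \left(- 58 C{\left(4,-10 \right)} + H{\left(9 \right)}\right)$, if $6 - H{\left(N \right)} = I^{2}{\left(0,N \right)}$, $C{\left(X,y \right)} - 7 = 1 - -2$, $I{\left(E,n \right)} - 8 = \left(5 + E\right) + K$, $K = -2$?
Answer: $-4420$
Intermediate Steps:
$I{\left(E,n \right)} = 11 + E$ ($I{\left(E,n \right)} = 8 + \left(\left(5 + E\right) - 2\right) = 8 + \left(3 + E\right) = 11 + E$)
$C{\left(X,y \right)} = 10$ ($C{\left(X,y \right)} = 7 + \left(1 - -2\right) = 7 + \left(1 + 2\right) = 7 + 3 = 10$)
$H{\left(N \right)} = -115$ ($H{\left(N \right)} = 6 - \left(11 + 0\right)^{2} = 6 - 11^{2} = 6 - 121 = -115$)
$-5115 - \left(- 58 C{\left(4,-10 \right)} + H{\left(9 \right)}\right) = -5115 - \left(\left(-58\right) 10 - 115\right) = -5115 - \left(-580 - 115\right) = -5115 - -695 = -5115 + 695 = -4420$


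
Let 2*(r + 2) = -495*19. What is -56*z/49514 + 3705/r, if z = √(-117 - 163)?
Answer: -7410/9409 - 56*I*√70/24757 ≈ -0.78754 - 0.018925*I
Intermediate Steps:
r = -9409/2 (r = -2 + (-495*19)/2 = -2 + (½)*(-9405) = -2 - 9405/2 = -9409/2 ≈ -4704.5)
z = 2*I*√70 (z = √(-280) = 2*I*√70 ≈ 16.733*I)
-56*z/49514 + 3705/r = -112*I*√70/49514 + 3705/(-9409/2) = -112*I*√70*(1/49514) + 3705*(-2/9409) = -56*I*√70/24757 - 7410/9409 = -7410/9409 - 56*I*√70/24757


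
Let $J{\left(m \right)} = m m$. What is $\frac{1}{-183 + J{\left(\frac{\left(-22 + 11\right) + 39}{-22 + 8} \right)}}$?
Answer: $- \frac{1}{179} \approx -0.0055866$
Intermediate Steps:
$J{\left(m \right)} = m^{2}$
$\frac{1}{-183 + J{\left(\frac{\left(-22 + 11\right) + 39}{-22 + 8} \right)}} = \frac{1}{-183 + \left(\frac{\left(-22 + 11\right) + 39}{-22 + 8}\right)^{2}} = \frac{1}{-183 + \left(\frac{-11 + 39}{-14}\right)^{2}} = \frac{1}{-183 + \left(28 \left(- \frac{1}{14}\right)\right)^{2}} = \frac{1}{-183 + \left(-2\right)^{2}} = \frac{1}{-183 + 4} = \frac{1}{-179} = - \frac{1}{179}$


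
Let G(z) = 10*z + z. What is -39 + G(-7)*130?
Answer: -10049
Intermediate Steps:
G(z) = 11*z
-39 + G(-7)*130 = -39 + (11*(-7))*130 = -39 - 77*130 = -39 - 10010 = -10049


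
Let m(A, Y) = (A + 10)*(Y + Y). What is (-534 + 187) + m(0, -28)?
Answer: -907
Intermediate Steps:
m(A, Y) = 2*Y*(10 + A) (m(A, Y) = (10 + A)*(2*Y) = 2*Y*(10 + A))
(-534 + 187) + m(0, -28) = (-534 + 187) + 2*(-28)*(10 + 0) = -347 + 2*(-28)*10 = -347 - 560 = -907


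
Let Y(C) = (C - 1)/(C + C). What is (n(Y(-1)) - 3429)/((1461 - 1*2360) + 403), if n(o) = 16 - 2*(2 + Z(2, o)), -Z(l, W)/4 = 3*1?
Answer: 3393/496 ≈ 6.8407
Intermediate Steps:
Z(l, W) = -12
Y(C) = (-1 + C)/(2*C) (Y(C) = (-1 + C)/((2*C)) = (-1 + C)*(1/(2*C)) = (-1 + C)/(2*C))
n(o) = 36 (n(o) = 16 - 2*(2 - 12) = 16 - 2*(-10) = 16 + 20 = 36)
(n(Y(-1)) - 3429)/((1461 - 1*2360) + 403) = (36 - 3429)/((1461 - 1*2360) + 403) = -3393/((1461 - 2360) + 403) = -3393/(-899 + 403) = -3393/(-496) = -3393*(-1/496) = 3393/496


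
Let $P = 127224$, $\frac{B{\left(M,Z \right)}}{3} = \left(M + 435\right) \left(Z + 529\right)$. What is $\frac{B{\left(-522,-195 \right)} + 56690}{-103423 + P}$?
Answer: $- \frac{30484}{23801} \approx -1.2808$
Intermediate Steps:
$B{\left(M,Z \right)} = 3 \left(435 + M\right) \left(529 + Z\right)$ ($B{\left(M,Z \right)} = 3 \left(M + 435\right) \left(Z + 529\right) = 3 \left(435 + M\right) \left(529 + Z\right)$)
$\frac{B{\left(-522,-195 \right)} + 56690}{-103423 + P} = \frac{\left(690345 + 1305 \left(-195\right) + 1587 \left(-522\right) + 3 \left(-522\right) \left(-195\right)\right) + 56690}{-103423 + 127224} = \frac{\left(690345 - 254475 - 828414 + 305370\right) + 56690}{23801} = \left(-87174 + 56690\right) \frac{1}{23801} = \left(-30484\right) \frac{1}{23801} = - \frac{30484}{23801}$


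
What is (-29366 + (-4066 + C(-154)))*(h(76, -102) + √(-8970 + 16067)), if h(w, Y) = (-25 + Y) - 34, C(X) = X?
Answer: 5407346 - 33586*√7097 ≈ 2.5779e+6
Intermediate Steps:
h(w, Y) = -59 + Y
(-29366 + (-4066 + C(-154)))*(h(76, -102) + √(-8970 + 16067)) = (-29366 + (-4066 - 154))*((-59 - 102) + √(-8970 + 16067)) = (-29366 - 4220)*(-161 + √7097) = -33586*(-161 + √7097) = 5407346 - 33586*√7097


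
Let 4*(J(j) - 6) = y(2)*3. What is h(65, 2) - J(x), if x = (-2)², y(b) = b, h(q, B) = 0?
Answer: -15/2 ≈ -7.5000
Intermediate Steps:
x = 4
J(j) = 15/2 (J(j) = 6 + (2*3)/4 = 6 + (¼)*6 = 6 + 3/2 = 15/2)
h(65, 2) - J(x) = 0 - 1*15/2 = 0 - 15/2 = -15/2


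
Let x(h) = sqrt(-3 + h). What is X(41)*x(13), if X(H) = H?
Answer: 41*sqrt(10) ≈ 129.65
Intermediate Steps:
X(41)*x(13) = 41*sqrt(-3 + 13) = 41*sqrt(10)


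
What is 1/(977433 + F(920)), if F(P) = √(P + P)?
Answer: 977433/955375267649 - 4*√115/955375267649 ≈ 1.0230e-6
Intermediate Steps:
F(P) = √2*√P (F(P) = √(2*P) = √2*√P)
1/(977433 + F(920)) = 1/(977433 + √2*√920) = 1/(977433 + √2*(2*√230)) = 1/(977433 + 4*√115)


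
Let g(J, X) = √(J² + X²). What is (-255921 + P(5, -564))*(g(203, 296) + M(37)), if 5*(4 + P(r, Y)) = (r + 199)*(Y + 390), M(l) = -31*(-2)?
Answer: -81537502/5 - 1315121*√5153 ≈ -1.1071e+8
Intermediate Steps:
M(l) = 62
P(r, Y) = -4 + (199 + r)*(390 + Y)/5 (P(r, Y) = -4 + ((r + 199)*(Y + 390))/5 = -4 + ((199 + r)*(390 + Y))/5 = -4 + (199 + r)*(390 + Y)/5)
(-255921 + P(5, -564))*(g(203, 296) + M(37)) = (-255921 + (15518 + 78*5 + (199/5)*(-564) + (⅕)*(-564)*5))*(√(203² + 296²) + 62) = (-255921 + (15518 + 390 - 112236/5 - 564))*(√(41209 + 87616) + 62) = (-255921 - 35516/5)*(√128825 + 62) = -1315121*(5*√5153 + 62)/5 = -1315121*(62 + 5*√5153)/5 = -81537502/5 - 1315121*√5153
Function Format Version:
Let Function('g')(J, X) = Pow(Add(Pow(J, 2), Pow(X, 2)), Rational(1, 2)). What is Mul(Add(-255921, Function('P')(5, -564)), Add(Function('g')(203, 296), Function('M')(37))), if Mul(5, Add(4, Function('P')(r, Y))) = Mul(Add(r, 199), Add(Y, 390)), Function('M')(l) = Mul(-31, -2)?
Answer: Add(Rational(-81537502, 5), Mul(-1315121, Pow(5153, Rational(1, 2)))) ≈ -1.1071e+8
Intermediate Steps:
Function('M')(l) = 62
Function('P')(r, Y) = Add(-4, Mul(Rational(1, 5), Add(199, r), Add(390, Y))) (Function('P')(r, Y) = Add(-4, Mul(Rational(1, 5), Mul(Add(r, 199), Add(Y, 390)))) = Add(-4, Mul(Rational(1, 5), Mul(Add(199, r), Add(390, Y)))) = Add(-4, Mul(Rational(1, 5), Add(199, r), Add(390, Y))))
Mul(Add(-255921, Function('P')(5, -564)), Add(Function('g')(203, 296), Function('M')(37))) = Mul(Add(-255921, Add(15518, Mul(78, 5), Mul(Rational(199, 5), -564), Mul(Rational(1, 5), -564, 5))), Add(Pow(Add(Pow(203, 2), Pow(296, 2)), Rational(1, 2)), 62)) = Mul(Add(-255921, Add(15518, 390, Rational(-112236, 5), -564)), Add(Pow(Add(41209, 87616), Rational(1, 2)), 62)) = Mul(Add(-255921, Rational(-35516, 5)), Add(Pow(128825, Rational(1, 2)), 62)) = Mul(Rational(-1315121, 5), Add(Mul(5, Pow(5153, Rational(1, 2))), 62)) = Mul(Rational(-1315121, 5), Add(62, Mul(5, Pow(5153, Rational(1, 2))))) = Add(Rational(-81537502, 5), Mul(-1315121, Pow(5153, Rational(1, 2))))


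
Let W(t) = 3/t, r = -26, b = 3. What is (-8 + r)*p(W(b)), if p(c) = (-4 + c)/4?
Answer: 51/2 ≈ 25.500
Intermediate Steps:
p(c) = -1 + c/4 (p(c) = (-4 + c)*(¼) = -1 + c/4)
(-8 + r)*p(W(b)) = (-8 - 26)*(-1 + (3/3)/4) = -34*(-1 + (3*(⅓))/4) = -34*(-1 + (¼)*1) = -34*(-1 + ¼) = -34*(-¾) = 51/2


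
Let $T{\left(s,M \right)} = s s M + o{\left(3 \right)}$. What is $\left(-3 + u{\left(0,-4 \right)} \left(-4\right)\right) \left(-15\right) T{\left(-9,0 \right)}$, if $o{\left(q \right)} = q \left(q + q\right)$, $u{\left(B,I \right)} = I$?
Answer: $-3510$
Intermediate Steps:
$o{\left(q \right)} = 2 q^{2}$ ($o{\left(q \right)} = q 2 q = 2 q^{2}$)
$T{\left(s,M \right)} = 18 + M s^{2}$ ($T{\left(s,M \right)} = s s M + 2 \cdot 3^{2} = s^{2} M + 2 \cdot 9 = M s^{2} + 18 = 18 + M s^{2}$)
$\left(-3 + u{\left(0,-4 \right)} \left(-4\right)\right) \left(-15\right) T{\left(-9,0 \right)} = \left(-3 - -16\right) \left(-15\right) \left(18 + 0 \left(-9\right)^{2}\right) = \left(-3 + 16\right) \left(-15\right) \left(18 + 0 \cdot 81\right) = 13 \left(-15\right) \left(18 + 0\right) = \left(-195\right) 18 = -3510$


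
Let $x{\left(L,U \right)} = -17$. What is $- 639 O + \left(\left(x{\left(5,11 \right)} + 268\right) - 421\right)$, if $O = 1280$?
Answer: $-818090$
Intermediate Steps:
$- 639 O + \left(\left(x{\left(5,11 \right)} + 268\right) - 421\right) = \left(-639\right) 1280 + \left(\left(-17 + 268\right) - 421\right) = -817920 + \left(251 - 421\right) = -817920 - 170 = -818090$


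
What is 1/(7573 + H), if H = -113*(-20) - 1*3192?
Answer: 1/6641 ≈ 0.00015058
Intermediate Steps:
H = -932 (H = 2260 - 3192 = -932)
1/(7573 + H) = 1/(7573 - 932) = 1/6641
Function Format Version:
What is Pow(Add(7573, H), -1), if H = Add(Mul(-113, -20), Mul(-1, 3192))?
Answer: Rational(1, 6641) ≈ 0.00015058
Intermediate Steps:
H = -932 (H = Add(2260, -3192) = -932)
Pow(Add(7573, H), -1) = Pow(Add(7573, -932), -1) = Pow(6641, -1) = Rational(1, 6641)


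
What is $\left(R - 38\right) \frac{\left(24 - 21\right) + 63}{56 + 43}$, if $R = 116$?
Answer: $52$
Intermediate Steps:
$\left(R - 38\right) \frac{\left(24 - 21\right) + 63}{56 + 43} = \left(116 - 38\right) \frac{\left(24 - 21\right) + 63}{56 + 43} = 78 \frac{\left(24 - 21\right) + 63}{99} = 78 \left(3 + 63\right) \frac{1}{99} = 78 \cdot 66 \cdot \frac{1}{99} = 78 \cdot \frac{2}{3} = 52$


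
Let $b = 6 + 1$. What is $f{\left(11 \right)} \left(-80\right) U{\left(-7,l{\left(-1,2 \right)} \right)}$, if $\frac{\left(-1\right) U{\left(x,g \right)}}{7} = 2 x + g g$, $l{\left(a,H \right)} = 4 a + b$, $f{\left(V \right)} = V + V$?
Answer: $-61600$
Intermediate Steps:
$b = 7$
$f{\left(V \right)} = 2 V$
$l{\left(a,H \right)} = 7 + 4 a$ ($l{\left(a,H \right)} = 4 a + 7 = 7 + 4 a$)
$U{\left(x,g \right)} = - 14 x - 7 g^{2}$ ($U{\left(x,g \right)} = - 7 \left(2 x + g g\right) = - 7 \left(2 x + g^{2}\right) = - 7 \left(g^{2} + 2 x\right) = - 14 x - 7 g^{2}$)
$f{\left(11 \right)} \left(-80\right) U{\left(-7,l{\left(-1,2 \right)} \right)} = 2 \cdot 11 \left(-80\right) \left(\left(-14\right) \left(-7\right) - 7 \left(7 + 4 \left(-1\right)\right)^{2}\right) = 22 \left(-80\right) \left(98 - 7 \left(7 - 4\right)^{2}\right) = - 1760 \left(98 - 7 \cdot 3^{2}\right) = - 1760 \left(98 - 63\right) = \left(-1760\right) 35 = -61600$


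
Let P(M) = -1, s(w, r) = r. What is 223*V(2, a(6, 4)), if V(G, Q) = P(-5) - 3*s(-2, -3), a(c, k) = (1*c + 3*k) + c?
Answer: 1784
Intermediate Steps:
a(c, k) = 2*c + 3*k (a(c, k) = (c + 3*k) + c = 2*c + 3*k)
V(G, Q) = 8 (V(G, Q) = -1 - 3*(-3) = -1 + 9 = 8)
223*V(2, a(6, 4)) = 223*8 = 1784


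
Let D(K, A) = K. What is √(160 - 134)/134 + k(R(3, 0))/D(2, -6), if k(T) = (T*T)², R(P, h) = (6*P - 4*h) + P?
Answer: 194481/2 + √26/134 ≈ 97241.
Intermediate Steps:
R(P, h) = -4*h + 7*P (R(P, h) = (-4*h + 6*P) + P = -4*h + 7*P)
k(T) = T⁴ (k(T) = (T²)² = T⁴)
√(160 - 134)/134 + k(R(3, 0))/D(2, -6) = √(160 - 134)/134 + (-4*0 + 7*3)⁴/2 = √26*(1/134) + (0 + 21)⁴*(½) = √26/134 + 21⁴*(½) = √26/134 + 194481*(½) = √26/134 + 194481/2 = 194481/2 + √26/134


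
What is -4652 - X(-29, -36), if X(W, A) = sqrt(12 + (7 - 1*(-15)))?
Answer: -4652 - sqrt(34) ≈ -4657.8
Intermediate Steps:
X(W, A) = sqrt(34) (X(W, A) = sqrt(12 + (7 + 15)) = sqrt(12 + 22) = sqrt(34))
-4652 - X(-29, -36) = -4652 - sqrt(34)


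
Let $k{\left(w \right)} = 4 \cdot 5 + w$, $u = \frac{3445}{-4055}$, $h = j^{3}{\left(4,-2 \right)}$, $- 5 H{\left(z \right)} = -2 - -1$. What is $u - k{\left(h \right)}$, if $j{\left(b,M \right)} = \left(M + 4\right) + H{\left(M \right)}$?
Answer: $- \frac{3193066}{101375} \approx -31.498$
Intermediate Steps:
$H{\left(z \right)} = \frac{1}{5}$ ($H{\left(z \right)} = - \frac{-2 - -1}{5} = - \frac{-2 + 1}{5} = \left(- \frac{1}{5}\right) \left(-1\right) = \frac{1}{5}$)
$j{\left(b,M \right)} = \frac{21}{5} + M$ ($j{\left(b,M \right)} = \left(M + 4\right) + \frac{1}{5} = \left(4 + M\right) + \frac{1}{5} = \frac{21}{5} + M$)
$h = \frac{1331}{125}$ ($h = \left(\frac{21}{5} - 2\right)^{3} = \left(\frac{11}{5}\right)^{3} = \frac{1331}{125} \approx 10.648$)
$u = - \frac{689}{811}$ ($u = 3445 \left(- \frac{1}{4055}\right) = - \frac{689}{811} \approx -0.84957$)
$k{\left(w \right)} = 20 + w$
$u - k{\left(h \right)} = - \frac{689}{811} - \left(20 + \frac{1331}{125}\right) = - \frac{689}{811} - \frac{3831}{125} = - \frac{3193066}{101375}$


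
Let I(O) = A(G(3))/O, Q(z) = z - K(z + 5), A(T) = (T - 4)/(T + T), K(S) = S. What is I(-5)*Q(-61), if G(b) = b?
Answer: -1/6 ≈ -0.16667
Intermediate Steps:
A(T) = (-4 + T)/(2*T) (A(T) = (-4 + T)/((2*T)) = (-4 + T)*(1/(2*T)) = (-4 + T)/(2*T))
Q(z) = -5 (Q(z) = z - (z + 5) = z - (5 + z) = z + (-5 - z) = -5)
I(O) = -1/(6*O) (I(O) = ((1/2)*(-4 + 3)/3)/O = ((1/2)*(1/3)*(-1))/O = -1/(6*O))
I(-5)*Q(-61) = -1/6/(-5)*(-5) = -1/6*(-1/5)*(-5) = (1/30)*(-5) = -1/6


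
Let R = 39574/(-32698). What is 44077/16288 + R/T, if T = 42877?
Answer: 30897481618965/11417824037024 ≈ 2.7061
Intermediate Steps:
R = -19787/16349 (R = 39574*(-1/32698) = -19787/16349 ≈ -1.2103)
44077/16288 + R/T = 44077/16288 - 19787/16349/42877 = 44077*(1/16288) - 19787/16349*1/42877 = 44077/16288 - 19787/700996073 = 30897481618965/11417824037024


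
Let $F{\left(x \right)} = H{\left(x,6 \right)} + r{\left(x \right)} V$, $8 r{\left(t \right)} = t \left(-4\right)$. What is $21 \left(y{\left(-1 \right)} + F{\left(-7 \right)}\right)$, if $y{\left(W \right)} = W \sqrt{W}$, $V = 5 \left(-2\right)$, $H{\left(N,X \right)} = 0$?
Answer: $-735 - 21 i \approx -735.0 - 21.0 i$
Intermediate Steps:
$r{\left(t \right)} = - \frac{t}{2}$ ($r{\left(t \right)} = \frac{t \left(-4\right)}{8} = \frac{\left(-4\right) t}{8} = - \frac{t}{2}$)
$V = -10$
$y{\left(W \right)} = W^{\frac{3}{2}}$
$F{\left(x \right)} = 5 x$ ($F{\left(x \right)} = 0 + - \frac{x}{2} \left(-10\right) = 0 + 5 x = 5 x$)
$21 \left(y{\left(-1 \right)} + F{\left(-7 \right)}\right) = 21 \left(\left(-1\right)^{\frac{3}{2}} + 5 \left(-7\right)\right) = 21 \left(- i - 35\right) = 21 \left(-35 - i\right) = -735 - 21 i$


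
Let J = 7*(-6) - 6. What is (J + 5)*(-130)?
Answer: 5590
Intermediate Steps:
J = -48 (J = -42 - 6 = -48)
(J + 5)*(-130) = (-48 + 5)*(-130) = -43*(-130) = 5590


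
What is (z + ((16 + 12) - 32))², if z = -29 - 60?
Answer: 8649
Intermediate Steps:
z = -89
(z + ((16 + 12) - 32))² = (-89 + ((16 + 12) - 32))² = (-89 + (28 - 32))² = (-89 - 4)² = (-93)² = 8649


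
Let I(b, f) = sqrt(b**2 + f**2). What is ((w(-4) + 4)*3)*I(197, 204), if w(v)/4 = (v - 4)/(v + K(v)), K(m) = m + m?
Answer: 100*sqrt(3217) ≈ 5671.9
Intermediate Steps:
K(m) = 2*m
w(v) = 4*(-4 + v)/(3*v) (w(v) = 4*((v - 4)/(v + 2*v)) = 4*((-4 + v)/((3*v))) = 4*((-4 + v)*(1/(3*v))) = 4*((-4 + v)/(3*v)) = 4*(-4 + v)/(3*v))
((w(-4) + 4)*3)*I(197, 204) = (((4/3)*(-4 - 4)/(-4) + 4)*3)*sqrt(197**2 + 204**2) = (((4/3)*(-1/4)*(-8) + 4)*3)*sqrt(38809 + 41616) = ((8/3 + 4)*3)*sqrt(80425) = ((20/3)*3)*(5*sqrt(3217)) = 20*(5*sqrt(3217)) = 100*sqrt(3217)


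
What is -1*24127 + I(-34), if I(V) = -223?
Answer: -24350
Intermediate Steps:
-1*24127 + I(-34) = -1*24127 - 223 = -24127 - 223 = -24350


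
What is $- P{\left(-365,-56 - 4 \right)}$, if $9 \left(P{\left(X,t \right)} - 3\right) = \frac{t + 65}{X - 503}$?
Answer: $- \frac{23431}{7812} \approx -2.9994$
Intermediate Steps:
$P{\left(X,t \right)} = 3 + \frac{65 + t}{9 \left(-503 + X\right)}$ ($P{\left(X,t \right)} = 3 + \frac{\left(t + 65\right) \frac{1}{X - 503}}{9} = 3 + \frac{\left(65 + t\right) \frac{1}{-503 + X}}{9} = 3 + \frac{\frac{1}{-503 + X} \left(65 + t\right)}{9} = 3 + \frac{65 + t}{9 \left(-503 + X\right)}$)
$- P{\left(-365,-56 - 4 \right)} = - \frac{-13516 - 60 + 27 \left(-365\right)}{9 \left(-503 - 365\right)} = - \frac{-13516 - 60 - 9855}{9 \left(-868\right)} = - \frac{\left(-1\right) \left(-23431\right)}{9 \cdot 868} = \left(-1\right) \frac{23431}{7812} = - \frac{23431}{7812}$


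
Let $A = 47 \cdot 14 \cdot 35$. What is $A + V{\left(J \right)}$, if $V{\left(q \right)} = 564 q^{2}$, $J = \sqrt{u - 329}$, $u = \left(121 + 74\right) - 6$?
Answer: $-55930$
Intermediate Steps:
$u = 189$ ($u = 195 - 6 = 189$)
$J = 2 i \sqrt{35}$ ($J = \sqrt{189 - 329} = \sqrt{-140} = 2 i \sqrt{35} \approx 11.832 i$)
$A = 23030$ ($A = 658 \cdot 35 = 23030$)
$A + V{\left(J \right)} = 23030 + 564 \left(2 i \sqrt{35}\right)^{2} = 23030 + 564 \left(-140\right) = 23030 - 78960 = -55930$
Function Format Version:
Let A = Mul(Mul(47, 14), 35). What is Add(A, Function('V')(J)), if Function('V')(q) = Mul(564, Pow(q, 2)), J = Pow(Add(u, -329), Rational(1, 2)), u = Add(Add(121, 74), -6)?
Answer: -55930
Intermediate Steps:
u = 189 (u = Add(195, -6) = 189)
J = Mul(2, I, Pow(35, Rational(1, 2))) (J = Pow(Add(189, -329), Rational(1, 2)) = Pow(-140, Rational(1, 2)) = Mul(2, I, Pow(35, Rational(1, 2))) ≈ Mul(11.832, I))
A = 23030 (A = Mul(658, 35) = 23030)
Add(A, Function('V')(J)) = Add(23030, Mul(564, Pow(Mul(2, I, Pow(35, Rational(1, 2))), 2))) = Add(23030, Mul(564, -140)) = Add(23030, -78960) = -55930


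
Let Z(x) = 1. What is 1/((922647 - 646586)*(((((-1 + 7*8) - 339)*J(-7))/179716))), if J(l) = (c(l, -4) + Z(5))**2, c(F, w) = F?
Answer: -44929/705611916 ≈ -6.3674e-5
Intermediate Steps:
J(l) = (1 + l)**2 (J(l) = (l + 1)**2 = (1 + l)**2)
1/((922647 - 646586)*(((((-1 + 7*8) - 339)*J(-7))/179716))) = 1/((922647 - 646586)*(((((-1 + 7*8) - 339)*(1 - 7)**2)/179716))) = 1/(276061*(((((-1 + 56) - 339)*(-6)**2)*(1/179716)))) = 1/(276061*((((55 - 339)*36)*(1/179716)))) = 1/(276061*((-284*36*(1/179716)))) = 1/(276061*((-10224*1/179716))) = 1/(276061*(-2556/44929)) = (1/276061)*(-44929/2556) = -44929/705611916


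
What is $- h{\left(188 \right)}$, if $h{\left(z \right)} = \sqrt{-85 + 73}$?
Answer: $- 2 i \sqrt{3} \approx - 3.4641 i$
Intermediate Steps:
$h{\left(z \right)} = 2 i \sqrt{3}$ ($h{\left(z \right)} = \sqrt{-12} = 2 i \sqrt{3}$)
$- h{\left(188 \right)} = - 2 i \sqrt{3}$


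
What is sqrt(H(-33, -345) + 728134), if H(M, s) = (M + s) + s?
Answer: sqrt(727411) ≈ 852.88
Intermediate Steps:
H(M, s) = M + 2*s
sqrt(H(-33, -345) + 728134) = sqrt((-33 + 2*(-345)) + 728134) = sqrt((-33 - 690) + 728134) = sqrt(-723 + 728134) = sqrt(727411)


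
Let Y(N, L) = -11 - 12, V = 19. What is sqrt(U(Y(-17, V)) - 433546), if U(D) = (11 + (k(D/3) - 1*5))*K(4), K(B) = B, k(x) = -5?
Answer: I*sqrt(433542) ≈ 658.44*I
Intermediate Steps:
Y(N, L) = -23
U(D) = 4 (U(D) = (11 + (-5 - 1*5))*4 = (11 + (-5 - 5))*4 = (11 - 10)*4 = 1*4 = 4)
sqrt(U(Y(-17, V)) - 433546) = sqrt(4 - 433546) = sqrt(-433542) = I*sqrt(433542)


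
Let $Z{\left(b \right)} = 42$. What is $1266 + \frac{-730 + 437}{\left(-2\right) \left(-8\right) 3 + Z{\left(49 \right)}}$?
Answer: $\frac{113647}{90} \approx 1262.7$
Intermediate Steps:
$1266 + \frac{-730 + 437}{\left(-2\right) \left(-8\right) 3 + Z{\left(49 \right)}} = 1266 + \frac{-730 + 437}{\left(-2\right) \left(-8\right) 3 + 42} = 1266 - \frac{293}{16 \cdot 3 + 42} = 1266 - \frac{293}{48 + 42} = 1266 - \frac{293}{90} = \frac{113647}{90}$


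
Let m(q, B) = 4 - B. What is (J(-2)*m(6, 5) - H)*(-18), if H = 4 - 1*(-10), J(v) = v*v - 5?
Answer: 234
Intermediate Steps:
J(v) = -5 + v² (J(v) = v² - 5 = -5 + v²)
H = 14 (H = 4 + 10 = 14)
(J(-2)*m(6, 5) - H)*(-18) = ((-5 + (-2)²)*(4 - 1*5) - 1*14)*(-18) = ((-5 + 4)*(4 - 5) - 14)*(-18) = (-1*(-1) - 14)*(-18) = (1 - 14)*(-18) = -13*(-18) = 234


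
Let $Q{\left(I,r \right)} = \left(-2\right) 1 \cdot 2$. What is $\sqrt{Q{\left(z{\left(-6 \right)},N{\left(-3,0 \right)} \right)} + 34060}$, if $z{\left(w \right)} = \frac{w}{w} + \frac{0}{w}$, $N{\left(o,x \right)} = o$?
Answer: $6 \sqrt{946} \approx 184.54$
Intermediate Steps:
$z{\left(w \right)} = 1$ ($z{\left(w \right)} = 1 + 0 = 1$)
$Q{\left(I,r \right)} = -4$ ($Q{\left(I,r \right)} = \left(-2\right) 2 = -4$)
$\sqrt{Q{\left(z{\left(-6 \right)},N{\left(-3,0 \right)} \right)} + 34060} = \sqrt{-4 + 34060} = \sqrt{34056} = 6 \sqrt{946}$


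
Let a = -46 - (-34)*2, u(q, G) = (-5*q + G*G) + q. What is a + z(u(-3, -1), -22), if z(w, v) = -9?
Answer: 13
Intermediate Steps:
u(q, G) = G² - 4*q (u(q, G) = (-5*q + G²) + q = (G² - 5*q) + q = G² - 4*q)
a = 22 (a = -46 - 1*(-68) = -46 + 68 = 22)
a + z(u(-3, -1), -22) = 22 - 9 = 13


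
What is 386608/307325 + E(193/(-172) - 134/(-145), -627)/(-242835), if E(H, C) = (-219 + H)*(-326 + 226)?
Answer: 21734075859767/18612539033925 ≈ 1.1677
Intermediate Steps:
E(H, C) = 21900 - 100*H (E(H, C) = (-219 + H)*(-100) = 21900 - 100*H)
386608/307325 + E(193/(-172) - 134/(-145), -627)/(-242835) = 386608/307325 + (21900 - 100*(193/(-172) - 134/(-145)))/(-242835) = 386608*(1/307325) + (21900 - 100*(193*(-1/172) - 134*(-1/145)))*(-1/242835) = 386608/307325 + (21900 - 100*(-193/172 + 134/145))*(-1/242835) = 386608/307325 + (21900 - 100*(-4937/24940))*(-1/242835) = 386608/307325 + (21900 + 24685/1247)*(-1/242835) = 386608/307325 + (27333985/1247)*(-1/242835) = 386608/307325 - 5466797/60563049 = 21734075859767/18612539033925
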